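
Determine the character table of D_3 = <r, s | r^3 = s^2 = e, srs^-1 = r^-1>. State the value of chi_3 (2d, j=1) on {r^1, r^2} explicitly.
Conjugacy classes: {e} of size 1, {r^1, r^2} of size 2, {s, sr, ..., sr^2} of size 3.
Character table:
  irrep \ class              {e} (size 1)  {r^1, r^2} (size 2)  {s, sr, ..., sr^2} (size 3)
  chi_1 (triv)               1             1                    1                          
  chi_2 (sign: r->1, s->-1)  1             1                    -1                         
  chi_3 (2d, j=1)            2             -1                   0                          

Spot check: chi_3 (2d, j=1) on {r^1, r^2} = -1.

Why: D_3 has order 2*3 = 6 with 3 conjugacy classes, hence 3 irreducibles. Sum of squared dims 1 + 1 + 4 = 6 = |G|. Linear characters come from the abelianisation; the 2-dimensional irreps have character r^k -> 2*cos(2*pi*j*k/3), reflections -> 0.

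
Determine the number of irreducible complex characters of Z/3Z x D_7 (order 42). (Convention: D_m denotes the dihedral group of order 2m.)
15

Derivation: The number of irreducible complex representations of a finite group equals its number of conjugacy classes. For a direct product, #classes(G x H) = #classes(G) * #classes(H). Z/3Z has 3 classes (abelian), D_7 has 5 classes, so 3 * 5 = 15, so Z/3Z x D_7 (order 42) has exactly 15 irreducible complex representations.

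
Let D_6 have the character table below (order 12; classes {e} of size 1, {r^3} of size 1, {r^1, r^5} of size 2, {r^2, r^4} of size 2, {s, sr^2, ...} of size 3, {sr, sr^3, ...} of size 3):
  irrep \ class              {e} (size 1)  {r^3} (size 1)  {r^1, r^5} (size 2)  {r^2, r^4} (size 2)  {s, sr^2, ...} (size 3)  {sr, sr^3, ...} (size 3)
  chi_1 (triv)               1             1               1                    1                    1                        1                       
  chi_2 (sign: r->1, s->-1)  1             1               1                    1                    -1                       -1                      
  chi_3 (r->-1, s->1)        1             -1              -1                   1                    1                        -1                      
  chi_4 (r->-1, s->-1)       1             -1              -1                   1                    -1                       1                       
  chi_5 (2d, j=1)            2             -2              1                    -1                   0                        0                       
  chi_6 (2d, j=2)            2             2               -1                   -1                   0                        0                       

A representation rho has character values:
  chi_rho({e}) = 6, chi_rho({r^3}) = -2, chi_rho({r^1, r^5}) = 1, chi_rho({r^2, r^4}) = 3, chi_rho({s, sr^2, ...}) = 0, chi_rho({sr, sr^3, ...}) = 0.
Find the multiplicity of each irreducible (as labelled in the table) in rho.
Multiplicities: chi_1: 1, chi_2: 1, chi_3: 1, chi_4: 1, chi_5: 1, chi_6: 0.

Proof sketch: Use <chi_rho, chi> = (1/|G|) sum_C |C| * chi_rho(C) * conj(chi(C)) with |G| = 12 for each irreducible chi in the table:
  <chi_rho, chi_1> = (1/12)[1*(6)*conj(1) + 1*(-2)*conj(1) + 2*(1)*conj(1) + 2*(3)*conj(1) + 3*(0)*conj(1) + 3*(0)*conj(1)]
      = (1/12)[(6) + (-2) + (2) + (6) + (0) + (0)] = 12/12 = 1
  <chi_rho, chi_2> = (1/12)[1*(6)*conj(1) + 1*(-2)*conj(1) + 2*(1)*conj(1) + 2*(3)*conj(1) + 3*(0)*conj(-1) + 3*(0)*conj(-1)]
      = (1/12)[(6) + (-2) + (2) + (6) + (0) + (0)] = 12/12 = 1
  <chi_rho, chi_3> = (1/12)[1*(6)*conj(1) + 1*(-2)*conj(-1) + 2*(1)*conj(-1) + 2*(3)*conj(1) + 3*(0)*conj(1) + 3*(0)*conj(-1)]
      = (1/12)[(6) + (2) + (-2) + (6) + (0) + (0)] = 12/12 = 1
  <chi_rho, chi_4> = (1/12)[1*(6)*conj(1) + 1*(-2)*conj(-1) + 2*(1)*conj(-1) + 2*(3)*conj(1) + 3*(0)*conj(-1) + 3*(0)*conj(1)]
      = (1/12)[(6) + (2) + (-2) + (6) + (0) + (0)] = 12/12 = 1
  <chi_rho, chi_5> = (1/12)[1*(6)*conj(2) + 1*(-2)*conj(-2) + 2*(1)*conj(1) + 2*(3)*conj(-1) + 3*(0)*conj(0) + 3*(0)*conj(0)]
      = (1/12)[(12) + (4) + (2) + (-6) + (0) + (0)] = 12/12 = 1
  <chi_rho, chi_6> = (1/12)[1*(6)*conj(2) + 1*(-2)*conj(2) + 2*(1)*conj(-1) + 2*(3)*conj(-1) + 3*(0)*conj(0) + 3*(0)*conj(0)]
      = (1/12)[(12) + (-4) + (-2) + (-6) + (0) + (0)] = 0/12 = 0
Dimension check: dim(rho) = sum (mult * dim) = 1*1 + 1*1 + 1*1 + 1*1 + 1*2 + 0*2 = 6 = chi_rho(e) = 6.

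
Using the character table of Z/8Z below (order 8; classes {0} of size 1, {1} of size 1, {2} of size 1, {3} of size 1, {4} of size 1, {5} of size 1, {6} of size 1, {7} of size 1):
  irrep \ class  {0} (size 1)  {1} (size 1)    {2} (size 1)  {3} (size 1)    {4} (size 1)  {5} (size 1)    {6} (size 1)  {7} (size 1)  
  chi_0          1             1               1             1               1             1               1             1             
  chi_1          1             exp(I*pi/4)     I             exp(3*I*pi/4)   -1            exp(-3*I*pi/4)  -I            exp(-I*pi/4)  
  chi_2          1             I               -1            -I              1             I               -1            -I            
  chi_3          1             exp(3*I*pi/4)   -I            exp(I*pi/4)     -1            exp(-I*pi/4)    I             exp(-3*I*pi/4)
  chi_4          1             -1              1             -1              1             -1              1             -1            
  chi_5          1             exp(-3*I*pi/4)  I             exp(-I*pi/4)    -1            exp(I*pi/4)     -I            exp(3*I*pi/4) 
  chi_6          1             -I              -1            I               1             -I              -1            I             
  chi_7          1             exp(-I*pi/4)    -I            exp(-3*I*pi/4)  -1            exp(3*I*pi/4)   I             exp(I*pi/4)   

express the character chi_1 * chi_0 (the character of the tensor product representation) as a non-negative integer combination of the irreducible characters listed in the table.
chi_1 tensor chi_0 = chi_1 (all other irreducibles have multiplicity 0).

Argument: The character of a tensor product is the pointwise product (chi_1 * chi_0)(C) = chi_1(C) * chi_0(C):
  {0}: (1)*(1), {1}: (exp(I*pi/4))*(1), {2}: (I)*(1), {3}: (exp(3*I*pi/4))*(1), {4}: (-1)*(1), {5}: (exp(-3*I*pi/4))*(1), {6}: (-I)*(1), {7}: (exp(-I*pi/4))*(1)
so (chi_1 * chi_0) takes values
  {0} -> 1, {1} -> exp(I*pi/4), {2} -> I, {3} -> exp(3*I*pi/4), {4} -> -1, {5} -> exp(-3*I*pi/4), {6} -> -I, {7} -> exp(-I*pi/4).
Now take the inner product of this character with each irreducible chi from the table, <chi_1*chi_0, chi> = (1/8) sum_C |C| (chi_1*chi_0)(C) conj(chi(C)):
  <chi_1*chi_0, chi_0> = (1/8)[1*(1)*conj(1) + 1*(exp(I*pi/4))*conj(1) + 1*(I)*conj(1) + 1*(exp(3*I*pi/4))*conj(1) + 1*(-1)*conj(1) + 1*(exp(-3*I*pi/4))*conj(1) + 1*(-I)*conj(1) + 1*(exp(-I*pi/4))*conj(1)]
      = (1/8)[(1) + (exp(I*pi/4)) + (I) + (exp(3*I*pi/4)) + (-1) + (exp(-3*I*pi/4)) + (-I) + (exp(-I*pi/4))] = 0/8 = 0
  <chi_1*chi_0, chi_1> = (1/8)[1*(1)*conj(1) + 1*(exp(I*pi/4))*conj(exp(I*pi/4)) + 1*(I)*conj(I) + 1*(exp(3*I*pi/4))*conj(exp(3*I*pi/4)) + 1*(-1)*conj(-1) + 1*(exp(-3*I*pi/4))*conj(exp(-3*I*pi/4)) + 1*(-I)*conj(-I) + 1*(exp(-I*pi/4))*conj(exp(-I*pi/4))]
      = (1/8)[(1) + (1) + (1) + (1) + (1) + (1) + (1) + (1)] = 8/8 = 1
  <chi_1*chi_0, chi_2> = (1/8)[1*(1)*conj(1) + 1*(exp(I*pi/4))*conj(I) + 1*(I)*conj(-1) + 1*(exp(3*I*pi/4))*conj(-I) + 1*(-1)*conj(1) + 1*(exp(-3*I*pi/4))*conj(I) + 1*(-I)*conj(-1) + 1*(exp(-I*pi/4))*conj(-I)]
      = (1/8)[(1) + (-exp(3*I*pi/4)) + (-I) + (exp(-3*I*pi/4)) + (-1) + (-exp(-I*pi/4)) + (I) + (exp(I*pi/4))] = 0/8 = 0
  <chi_1*chi_0, chi_3> = (1/8)[1*(1)*conj(1) + 1*(exp(I*pi/4))*conj(exp(3*I*pi/4)) + 1*(I)*conj(-I) + 1*(exp(3*I*pi/4))*conj(exp(I*pi/4)) + 1*(-1)*conj(-1) + 1*(exp(-3*I*pi/4))*conj(exp(-I*pi/4)) + 1*(-I)*conj(I) + 1*(exp(-I*pi/4))*conj(exp(-3*I*pi/4))]
      = (1/8)[(1) + (-I) + (-1) + (I) + (1) + (-I) + (-1) + (I)] = 0/8 = 0
  <chi_1*chi_0, chi_4> = (1/8)[1*(1)*conj(1) + 1*(exp(I*pi/4))*conj(-1) + 1*(I)*conj(1) + 1*(exp(3*I*pi/4))*conj(-1) + 1*(-1)*conj(1) + 1*(exp(-3*I*pi/4))*conj(-1) + 1*(-I)*conj(1) + 1*(exp(-I*pi/4))*conj(-1)]
      = (1/8)[(1) + (-exp(I*pi/4)) + (I) + (-exp(3*I*pi/4)) + (-1) + (-exp(-3*I*pi/4)) + (-I) + (-exp(-I*pi/4))] = 0/8 = 0
  <chi_1*chi_0, chi_5> = (1/8)[1*(1)*conj(1) + 1*(exp(I*pi/4))*conj(exp(-3*I*pi/4)) + 1*(I)*conj(I) + 1*(exp(3*I*pi/4))*conj(exp(-I*pi/4)) + 1*(-1)*conj(-1) + 1*(exp(-3*I*pi/4))*conj(exp(I*pi/4)) + 1*(-I)*conj(-I) + 1*(exp(-I*pi/4))*conj(exp(3*I*pi/4))]
      = (1/8)[(1) + (-1) + (1) + (-1) + (1) + (-1) + (1) + (-1)] = 0/8 = 0
  <chi_1*chi_0, chi_6> = (1/8)[1*(1)*conj(1) + 1*(exp(I*pi/4))*conj(-I) + 1*(I)*conj(-1) + 1*(exp(3*I*pi/4))*conj(I) + 1*(-1)*conj(1) + 1*(exp(-3*I*pi/4))*conj(-I) + 1*(-I)*conj(-1) + 1*(exp(-I*pi/4))*conj(I)]
      = (1/8)[(1) + (exp(3*I*pi/4)) + (-I) + (-exp(-3*I*pi/4)) + (-1) + (exp(-I*pi/4)) + (I) + (-exp(I*pi/4))] = 0/8 = 0
  <chi_1*chi_0, chi_7> = (1/8)[1*(1)*conj(1) + 1*(exp(I*pi/4))*conj(exp(-I*pi/4)) + 1*(I)*conj(-I) + 1*(exp(3*I*pi/4))*conj(exp(-3*I*pi/4)) + 1*(-1)*conj(-1) + 1*(exp(-3*I*pi/4))*conj(exp(3*I*pi/4)) + 1*(-I)*conj(I) + 1*(exp(-I*pi/4))*conj(exp(I*pi/4))]
      = (1/8)[(1) + (I) + (-1) + (-I) + (1) + (I) + (-1) + (-I)] = 0/8 = 0
(Exp terms are combined using exp(i*s)*conj(exp(i*t)) = exp(i*(s-t)), and sums of them are collapsed using the identity that for every m > 1 the m distinct m-th roots of unity sum to 0, e.g. 1 + exp(2*I*pi/3) + exp(-2*I*pi/3) = 0.)
Hence the multiplicities are chi_1: 1. Dimension check: dim(chi_1)*dim(chi_0) = 1*1 = 1 and sum (mult * dim) = 1*1 = 1.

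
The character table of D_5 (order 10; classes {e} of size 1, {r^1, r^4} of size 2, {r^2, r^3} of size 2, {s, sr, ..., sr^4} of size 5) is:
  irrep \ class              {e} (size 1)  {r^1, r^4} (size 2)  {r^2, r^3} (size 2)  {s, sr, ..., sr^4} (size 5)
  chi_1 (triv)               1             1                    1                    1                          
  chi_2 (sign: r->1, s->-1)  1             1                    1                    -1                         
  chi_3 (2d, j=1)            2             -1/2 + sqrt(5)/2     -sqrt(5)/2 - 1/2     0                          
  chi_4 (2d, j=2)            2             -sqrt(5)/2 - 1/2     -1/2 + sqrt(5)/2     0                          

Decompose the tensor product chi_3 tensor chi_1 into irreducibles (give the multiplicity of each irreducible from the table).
chi_3 tensor chi_1 = chi_3 (all other irreducibles have multiplicity 0).

Explanation: The character of a tensor product is the pointwise product (chi_3 * chi_1)(C) = chi_3(C) * chi_1(C):
  {e}: (2)*(1), {r^1, r^4}: (-1/2 + sqrt(5)/2)*(1), {r^2, r^3}: (-sqrt(5)/2 - 1/2)*(1), {s, sr, ..., sr^4}: (0)*(1)
so (chi_3 * chi_1) takes values
  {e} -> 2, {r^1, r^4} -> -1/2 + sqrt(5)/2, {r^2, r^3} -> -sqrt(5)/2 - 1/2, {s, sr, ..., sr^4} -> 0.
Now take the inner product of this character with each irreducible chi from the table, <chi_3*chi_1, chi> = (1/10) sum_C |C| (chi_3*chi_1)(C) conj(chi(C)):
  <chi_3*chi_1, chi_1> = (1/10)[1*(2)*conj(1) + 2*(-1/2 + sqrt(5)/2)*conj(1) + 2*(-sqrt(5)/2 - 1/2)*conj(1) + 5*(0)*conj(1)]
      = (1/10)[(2) + (-1 + sqrt(5)) + (-sqrt(5) - 1) + (0)] = 0/10 = 0
  <chi_3*chi_1, chi_2> = (1/10)[1*(2)*conj(1) + 2*(-1/2 + sqrt(5)/2)*conj(1) + 2*(-sqrt(5)/2 - 1/2)*conj(1) + 5*(0)*conj(-1)]
      = (1/10)[(2) + (-1 + sqrt(5)) + (-sqrt(5) - 1) + (0)] = 0/10 = 0
  <chi_3*chi_1, chi_3> = (1/10)[1*(2)*conj(2) + 2*(-1/2 + sqrt(5)/2)*conj(-1/2 + sqrt(5)/2) + 2*(-sqrt(5)/2 - 1/2)*conj(-sqrt(5)/2 - 1/2) + 5*(0)*conj(0)]
      = (1/10)[(4) + (3 - sqrt(5)) + (sqrt(5) + 3) + (0)] = 10/10 = 1
  <chi_3*chi_1, chi_4> = (1/10)[1*(2)*conj(2) + 2*(-1/2 + sqrt(5)/2)*conj(-sqrt(5)/2 - 1/2) + 2*(-sqrt(5)/2 - 1/2)*conj(-1/2 + sqrt(5)/2) + 5*(0)*conj(0)]
      = (1/10)[(4) + (-2) + (-2) + (0)] = 0/10 = 0
Hence the multiplicities are chi_3: 1. Dimension check: dim(chi_3)*dim(chi_1) = 2*1 = 2 and sum (mult * dim) = 1*2 = 2.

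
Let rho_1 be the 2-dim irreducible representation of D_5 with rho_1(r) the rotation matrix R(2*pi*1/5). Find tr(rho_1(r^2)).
chi_{rho_1}(r^2) = 2*cos(2*pi*1*2/5) = -sqrt(5)/2 - 1/2

Explanation: rho_1(r^2) is rotation by angle 2*pi*1*2/5, whose trace is 2*cos(2*pi*1*2/5) = -sqrt(5)/2 - 1/2.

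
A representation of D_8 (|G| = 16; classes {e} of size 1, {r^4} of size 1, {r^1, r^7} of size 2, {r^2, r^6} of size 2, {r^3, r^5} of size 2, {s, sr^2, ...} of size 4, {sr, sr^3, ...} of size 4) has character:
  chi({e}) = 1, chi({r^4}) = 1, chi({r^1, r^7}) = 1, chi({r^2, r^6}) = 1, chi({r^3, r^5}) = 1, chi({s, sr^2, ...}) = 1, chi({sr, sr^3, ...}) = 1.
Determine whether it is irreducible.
Irreducible: <chi, chi> = 1.

Justification: <chi, chi> = (1/|G|) sum_C |C| * |chi(C)|^2 = (1/16)[1*|1|^2 + 1*|1|^2 + 2*|1|^2 + 2*|1|^2 + 2*|1|^2 + 4*|1|^2 + 4*|1|^2]
  = (1/16)[(1) + (1) + (2) + (2) + (2) + (4) + (4)] = 16/16 = 1.
A character is irreducible iff <chi, chi> = 1, so this representation is irreducible.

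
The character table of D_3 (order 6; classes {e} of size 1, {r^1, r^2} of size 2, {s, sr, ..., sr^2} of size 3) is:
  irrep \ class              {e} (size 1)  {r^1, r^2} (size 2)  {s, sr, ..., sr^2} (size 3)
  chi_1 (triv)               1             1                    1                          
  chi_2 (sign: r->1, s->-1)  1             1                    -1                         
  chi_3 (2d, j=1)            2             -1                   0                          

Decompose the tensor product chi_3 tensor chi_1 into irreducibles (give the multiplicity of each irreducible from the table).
chi_3 tensor chi_1 = chi_3 (all other irreducibles have multiplicity 0).

The character of a tensor product is the pointwise product (chi_3 * chi_1)(C) = chi_3(C) * chi_1(C):
  {e}: (2)*(1), {r^1, r^2}: (-1)*(1), {s, sr, ..., sr^2}: (0)*(1)
so (chi_3 * chi_1) takes values
  {e} -> 2, {r^1, r^2} -> -1, {s, sr, ..., sr^2} -> 0.
Now take the inner product of this character with each irreducible chi from the table, <chi_3*chi_1, chi> = (1/6) sum_C |C| (chi_3*chi_1)(C) conj(chi(C)):
  <chi_3*chi_1, chi_1> = (1/6)[1*(2)*conj(1) + 2*(-1)*conj(1) + 3*(0)*conj(1)]
      = (1/6)[(2) + (-2) + (0)] = 0/6 = 0
  <chi_3*chi_1, chi_2> = (1/6)[1*(2)*conj(1) + 2*(-1)*conj(1) + 3*(0)*conj(-1)]
      = (1/6)[(2) + (-2) + (0)] = 0/6 = 0
  <chi_3*chi_1, chi_3> = (1/6)[1*(2)*conj(2) + 2*(-1)*conj(-1) + 3*(0)*conj(0)]
      = (1/6)[(4) + (2) + (0)] = 6/6 = 1
Hence the multiplicities are chi_3: 1. Dimension check: dim(chi_3)*dim(chi_1) = 2*1 = 2 and sum (mult * dim) = 1*2 = 2.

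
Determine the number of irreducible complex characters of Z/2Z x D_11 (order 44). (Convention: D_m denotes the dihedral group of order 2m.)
14

Reasoning: The number of irreducible complex representations of a finite group equals its number of conjugacy classes. For a direct product, #classes(G x H) = #classes(G) * #classes(H). Z/2Z has 2 classes (abelian), D_11 has 7 classes, so 2 * 7 = 14, so Z/2Z x D_11 (order 44) has exactly 14 irreducible complex representations.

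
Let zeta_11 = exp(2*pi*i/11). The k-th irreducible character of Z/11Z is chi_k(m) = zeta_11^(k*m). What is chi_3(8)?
chi_3(8) = zeta_11^24 = exp(4*I*pi/11)

Working: chi_3(8) = zeta_11^(3*8) = zeta_11^24. Since zeta_11^11 = 1, this equals zeta_11^2 = exp(2*pi*i*2/11) = exp(4*I*pi/11).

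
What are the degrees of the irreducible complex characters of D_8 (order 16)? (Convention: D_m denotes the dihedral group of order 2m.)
Dimensions: 1, 1, 1, 1, 2, 2, 2

There are 7 irreducibles (= number of conjugacy classes). Their dimensions d_i satisfy sum d_i^2 = |G| = 16: 1 + 1 + 1 + 1 + 4 + 4 + 4 = 16.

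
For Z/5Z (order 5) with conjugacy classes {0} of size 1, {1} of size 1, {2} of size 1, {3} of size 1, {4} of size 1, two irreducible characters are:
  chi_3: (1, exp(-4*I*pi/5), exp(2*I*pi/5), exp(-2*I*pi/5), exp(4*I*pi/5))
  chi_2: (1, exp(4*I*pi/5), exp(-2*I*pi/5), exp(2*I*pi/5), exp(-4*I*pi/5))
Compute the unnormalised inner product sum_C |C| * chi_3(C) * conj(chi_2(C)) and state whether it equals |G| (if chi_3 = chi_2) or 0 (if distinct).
Sum = 0; so <chi_3, chi_2> = 0 (distinct irreducibles are orthogonal).

Reasoning: Compute term by term over conjugacy classes (|C| * chi_3(C) * conj(chi_2(C))):
  1*(1)*conj(1) + 1*(exp(-4*I*pi/5))*conj(exp(4*I*pi/5)) + 1*(exp(2*I*pi/5))*conj(exp(-2*I*pi/5)) + 1*(exp(-2*I*pi/5))*conj(exp(2*I*pi/5)) + 1*(exp(4*I*pi/5))*conj(exp(-4*I*pi/5))
  = (1) + (exp(2*I*pi/5)) + (exp(4*I*pi/5)) + (exp(-4*I*pi/5)) + (exp(-2*I*pi/5))
  = 0.
(Exp terms are combined using exp(i*s)*conj(exp(i*t)) = exp(i*(s-t)), and sums of them are collapsed using the identity that for every m > 1 the m distinct m-th roots of unity sum to 0, e.g. 1 + exp(2*I*pi/3) + exp(-2*I*pi/3) = 0.)
Dividing by |G| = 5 gives 0/5 = 0, matching the row-orthogonality relation <chi_3, chi_2> = [chi_3 = chi_2].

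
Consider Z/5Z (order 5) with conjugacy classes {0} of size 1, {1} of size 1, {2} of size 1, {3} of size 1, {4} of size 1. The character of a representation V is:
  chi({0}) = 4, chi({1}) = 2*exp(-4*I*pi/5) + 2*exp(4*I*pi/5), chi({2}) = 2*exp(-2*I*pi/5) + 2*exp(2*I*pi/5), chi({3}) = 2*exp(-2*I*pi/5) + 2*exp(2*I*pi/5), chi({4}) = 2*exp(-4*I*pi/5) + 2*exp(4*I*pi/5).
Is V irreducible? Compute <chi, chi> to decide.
Not irreducible (reducible): <chi, chi> = 8 > 1.

<chi, chi> = (1/|G|) sum_C |C| * |chi(C)|^2 = (1/5)[1*|4|^2 + 1*|2*exp(-4*I*pi/5) + 2*exp(4*I*pi/5)|^2 + 1*|2*exp(-2*I*pi/5) + 2*exp(2*I*pi/5)|^2 + 1*|2*exp(-2*I*pi/5) + 2*exp(2*I*pi/5)|^2 + 1*|2*exp(-4*I*pi/5) + 2*exp(4*I*pi/5)|^2]
  = (1/5)[(16) + (8 + 4*exp(-2*I*pi/5) + 4*exp(2*I*pi/5)) + (8 + 4*exp(-4*I*pi/5) + 4*exp(4*I*pi/5)) + (8 + 4*exp(-4*I*pi/5) + 4*exp(4*I*pi/5)) + (8 + 4*exp(-2*I*pi/5) + 4*exp(2*I*pi/5))] = 40/5 = 8.
(Exp terms are combined using exp(i*s)*conj(exp(i*t)) = exp(i*(s-t)), and sums of them are collapsed using the identity that for every m > 1 the m distinct m-th roots of unity sum to 0, e.g. 1 + exp(2*I*pi/3) + exp(-2*I*pi/3) = 0.)
A character is irreducible iff <chi, chi> = 1, so this representation is reducible.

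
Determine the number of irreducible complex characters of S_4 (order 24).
5

Why: The number of irreducible complex representations of a finite group equals its number of conjugacy classes. Conjugacy classes in S_4 correspond to cycle types, i.e. partitions of 4; there are p(4) = 5 of them, so S_4 (order 24) has exactly 5 irreducible complex representations.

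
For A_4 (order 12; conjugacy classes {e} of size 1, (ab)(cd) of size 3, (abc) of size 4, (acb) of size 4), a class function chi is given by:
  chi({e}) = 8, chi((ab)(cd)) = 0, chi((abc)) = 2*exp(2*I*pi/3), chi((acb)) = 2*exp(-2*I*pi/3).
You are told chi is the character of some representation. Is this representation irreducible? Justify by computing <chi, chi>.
Not irreducible (reducible): <chi, chi> = 8 > 1.

Derivation: <chi, chi> = (1/|G|) sum_C |C| * |chi(C)|^2 = (1/12)[1*|8|^2 + 3*|0|^2 + 4*|2*exp(2*I*pi/3)|^2 + 4*|2*exp(-2*I*pi/3)|^2]
  = (1/12)[(64) + (0) + (16) + (16)] = 96/12 = 8.
(Exp terms are combined using exp(i*s)*conj(exp(i*t)) = exp(i*(s-t)), and sums of them are collapsed using the identity that for every m > 1 the m distinct m-th roots of unity sum to 0, e.g. 1 + exp(2*I*pi/3) + exp(-2*I*pi/3) = 0.)
A character is irreducible iff <chi, chi> = 1, so this representation is reducible.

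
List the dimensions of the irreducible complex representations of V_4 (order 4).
Dimensions: 1, 1, 1, 1

Explanation: There are 4 irreducibles (= number of conjugacy classes). Their dimensions d_i satisfy sum d_i^2 = |G| = 4: 1 + 1 + 1 + 1 = 4.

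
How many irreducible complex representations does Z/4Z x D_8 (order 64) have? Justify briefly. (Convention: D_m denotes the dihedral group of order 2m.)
28

Proof sketch: The number of irreducible complex representations of a finite group equals its number of conjugacy classes. For a direct product, #classes(G x H) = #classes(G) * #classes(H). Z/4Z has 4 classes (abelian), D_8 has 7 classes, so 4 * 7 = 28, so Z/4Z x D_8 (order 64) has exactly 28 irreducible complex representations.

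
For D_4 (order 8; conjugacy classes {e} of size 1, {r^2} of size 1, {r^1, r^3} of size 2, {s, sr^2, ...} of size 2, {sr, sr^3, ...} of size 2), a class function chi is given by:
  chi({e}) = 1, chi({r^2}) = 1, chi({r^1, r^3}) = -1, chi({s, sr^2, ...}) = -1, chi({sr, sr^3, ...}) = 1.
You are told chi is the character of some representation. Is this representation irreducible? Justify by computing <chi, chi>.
Irreducible: <chi, chi> = 1.

Derivation: <chi, chi> = (1/|G|) sum_C |C| * |chi(C)|^2 = (1/8)[1*|1|^2 + 1*|1|^2 + 2*|-1|^2 + 2*|-1|^2 + 2*|1|^2]
  = (1/8)[(1) + (1) + (2) + (2) + (2)] = 8/8 = 1.
A character is irreducible iff <chi, chi> = 1, so this representation is irreducible.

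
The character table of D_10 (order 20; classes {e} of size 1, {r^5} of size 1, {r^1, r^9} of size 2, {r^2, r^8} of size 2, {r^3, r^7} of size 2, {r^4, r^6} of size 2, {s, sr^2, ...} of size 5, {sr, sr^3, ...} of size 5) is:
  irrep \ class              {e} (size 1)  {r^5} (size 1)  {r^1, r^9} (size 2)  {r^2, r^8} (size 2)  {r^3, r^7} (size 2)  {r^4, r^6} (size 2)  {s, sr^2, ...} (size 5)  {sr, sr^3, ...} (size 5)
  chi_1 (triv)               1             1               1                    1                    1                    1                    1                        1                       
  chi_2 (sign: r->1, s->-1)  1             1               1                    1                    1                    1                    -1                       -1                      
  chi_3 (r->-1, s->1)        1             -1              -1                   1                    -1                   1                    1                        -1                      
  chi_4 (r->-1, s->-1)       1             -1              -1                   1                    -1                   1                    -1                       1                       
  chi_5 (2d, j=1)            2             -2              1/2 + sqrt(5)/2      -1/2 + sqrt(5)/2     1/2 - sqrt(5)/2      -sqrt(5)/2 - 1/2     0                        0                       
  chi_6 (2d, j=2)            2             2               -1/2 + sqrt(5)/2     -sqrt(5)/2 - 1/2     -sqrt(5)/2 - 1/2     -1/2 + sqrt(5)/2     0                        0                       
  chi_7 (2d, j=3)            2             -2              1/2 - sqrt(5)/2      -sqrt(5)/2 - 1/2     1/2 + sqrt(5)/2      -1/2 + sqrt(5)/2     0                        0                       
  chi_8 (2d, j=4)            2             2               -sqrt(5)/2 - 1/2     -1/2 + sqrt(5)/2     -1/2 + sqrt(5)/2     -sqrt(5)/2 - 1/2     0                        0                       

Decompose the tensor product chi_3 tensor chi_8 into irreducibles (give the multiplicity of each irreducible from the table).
chi_3 tensor chi_8 = chi_5 (all other irreducibles have multiplicity 0).

Why: The character of a tensor product is the pointwise product (chi_3 * chi_8)(C) = chi_3(C) * chi_8(C):
  {e}: (1)*(2), {r^5}: (-1)*(2), {r^1, r^9}: (-1)*(-sqrt(5)/2 - 1/2), {r^2, r^8}: (1)*(-1/2 + sqrt(5)/2), {r^3, r^7}: (-1)*(-1/2 + sqrt(5)/2), {r^4, r^6}: (1)*(-sqrt(5)/2 - 1/2), {s, sr^2, ...}: (1)*(0), {sr, sr^3, ...}: (-1)*(0)
so (chi_3 * chi_8) takes values
  {e} -> 2, {r^5} -> -2, {r^1, r^9} -> 1/2 + sqrt(5)/2, {r^2, r^8} -> -1/2 + sqrt(5)/2, {r^3, r^7} -> 1/2 - sqrt(5)/2, {r^4, r^6} -> -sqrt(5)/2 - 1/2, {s, sr^2, ...} -> 0, {sr, sr^3, ...} -> 0.
Now take the inner product of this character with each irreducible chi from the table, <chi_3*chi_8, chi> = (1/20) sum_C |C| (chi_3*chi_8)(C) conj(chi(C)):
  <chi_3*chi_8, chi_1> = (1/20)[1*(2)*conj(1) + 1*(-2)*conj(1) + 2*(1/2 + sqrt(5)/2)*conj(1) + 2*(-1/2 + sqrt(5)/2)*conj(1) + 2*(1/2 - sqrt(5)/2)*conj(1) + 2*(-sqrt(5)/2 - 1/2)*conj(1) + 5*(0)*conj(1) + 5*(0)*conj(1)]
      = (1/20)[(2) + (-2) + (1 + sqrt(5)) + (-1 + sqrt(5)) + (1 - sqrt(5)) + (-sqrt(5) - 1) + (0) + (0)] = 0/20 = 0
  <chi_3*chi_8, chi_2> = (1/20)[1*(2)*conj(1) + 1*(-2)*conj(1) + 2*(1/2 + sqrt(5)/2)*conj(1) + 2*(-1/2 + sqrt(5)/2)*conj(1) + 2*(1/2 - sqrt(5)/2)*conj(1) + 2*(-sqrt(5)/2 - 1/2)*conj(1) + 5*(0)*conj(-1) + 5*(0)*conj(-1)]
      = (1/20)[(2) + (-2) + (1 + sqrt(5)) + (-1 + sqrt(5)) + (1 - sqrt(5)) + (-sqrt(5) - 1) + (0) + (0)] = 0/20 = 0
  <chi_3*chi_8, chi_3> = (1/20)[1*(2)*conj(1) + 1*(-2)*conj(-1) + 2*(1/2 + sqrt(5)/2)*conj(-1) + 2*(-1/2 + sqrt(5)/2)*conj(1) + 2*(1/2 - sqrt(5)/2)*conj(-1) + 2*(-sqrt(5)/2 - 1/2)*conj(1) + 5*(0)*conj(1) + 5*(0)*conj(-1)]
      = (1/20)[(2) + (2) + (-sqrt(5) - 1) + (-1 + sqrt(5)) + (-1 + sqrt(5)) + (-sqrt(5) - 1) + (0) + (0)] = 0/20 = 0
  <chi_3*chi_8, chi_4> = (1/20)[1*(2)*conj(1) + 1*(-2)*conj(-1) + 2*(1/2 + sqrt(5)/2)*conj(-1) + 2*(-1/2 + sqrt(5)/2)*conj(1) + 2*(1/2 - sqrt(5)/2)*conj(-1) + 2*(-sqrt(5)/2 - 1/2)*conj(1) + 5*(0)*conj(-1) + 5*(0)*conj(1)]
      = (1/20)[(2) + (2) + (-sqrt(5) - 1) + (-1 + sqrt(5)) + (-1 + sqrt(5)) + (-sqrt(5) - 1) + (0) + (0)] = 0/20 = 0
  <chi_3*chi_8, chi_5> = (1/20)[1*(2)*conj(2) + 1*(-2)*conj(-2) + 2*(1/2 + sqrt(5)/2)*conj(1/2 + sqrt(5)/2) + 2*(-1/2 + sqrt(5)/2)*conj(-1/2 + sqrt(5)/2) + 2*(1/2 - sqrt(5)/2)*conj(1/2 - sqrt(5)/2) + 2*(-sqrt(5)/2 - 1/2)*conj(-sqrt(5)/2 - 1/2) + 5*(0)*conj(0) + 5*(0)*conj(0)]
      = (1/20)[(4) + (4) + (sqrt(5) + 3) + (3 - sqrt(5)) + (3 - sqrt(5)) + (sqrt(5) + 3) + (0) + (0)] = 20/20 = 1
  <chi_3*chi_8, chi_6> = (1/20)[1*(2)*conj(2) + 1*(-2)*conj(2) + 2*(1/2 + sqrt(5)/2)*conj(-1/2 + sqrt(5)/2) + 2*(-1/2 + sqrt(5)/2)*conj(-sqrt(5)/2 - 1/2) + 2*(1/2 - sqrt(5)/2)*conj(-sqrt(5)/2 - 1/2) + 2*(-sqrt(5)/2 - 1/2)*conj(-1/2 + sqrt(5)/2) + 5*(0)*conj(0) + 5*(0)*conj(0)]
      = (1/20)[(4) + (-4) + (2) + (-2) + (2) + (-2) + (0) + (0)] = 0/20 = 0
  <chi_3*chi_8, chi_7> = (1/20)[1*(2)*conj(2) + 1*(-2)*conj(-2) + 2*(1/2 + sqrt(5)/2)*conj(1/2 - sqrt(5)/2) + 2*(-1/2 + sqrt(5)/2)*conj(-sqrt(5)/2 - 1/2) + 2*(1/2 - sqrt(5)/2)*conj(1/2 + sqrt(5)/2) + 2*(-sqrt(5)/2 - 1/2)*conj(-1/2 + sqrt(5)/2) + 5*(0)*conj(0) + 5*(0)*conj(0)]
      = (1/20)[(4) + (4) + (-2) + (-2) + (-2) + (-2) + (0) + (0)] = 0/20 = 0
  <chi_3*chi_8, chi_8> = (1/20)[1*(2)*conj(2) + 1*(-2)*conj(2) + 2*(1/2 + sqrt(5)/2)*conj(-sqrt(5)/2 - 1/2) + 2*(-1/2 + sqrt(5)/2)*conj(-1/2 + sqrt(5)/2) + 2*(1/2 - sqrt(5)/2)*conj(-1/2 + sqrt(5)/2) + 2*(-sqrt(5)/2 - 1/2)*conj(-sqrt(5)/2 - 1/2) + 5*(0)*conj(0) + 5*(0)*conj(0)]
      = (1/20)[(4) + (-4) + (-3 - sqrt(5)) + (3 - sqrt(5)) + (-3 + sqrt(5)) + (sqrt(5) + 3) + (0) + (0)] = 0/20 = 0
Hence the multiplicities are chi_5: 1. Dimension check: dim(chi_3)*dim(chi_8) = 1*2 = 2 and sum (mult * dim) = 1*2 = 2.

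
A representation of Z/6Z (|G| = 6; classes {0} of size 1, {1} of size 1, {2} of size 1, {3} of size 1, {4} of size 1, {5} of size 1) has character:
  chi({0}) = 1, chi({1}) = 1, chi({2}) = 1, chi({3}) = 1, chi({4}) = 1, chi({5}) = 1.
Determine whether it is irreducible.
Irreducible: <chi, chi> = 1.

Proof sketch: <chi, chi> = (1/|G|) sum_C |C| * |chi(C)|^2 = (1/6)[1*|1|^2 + 1*|1|^2 + 1*|1|^2 + 1*|1|^2 + 1*|1|^2 + 1*|1|^2]
  = (1/6)[(1) + (1) + (1) + (1) + (1) + (1)] = 6/6 = 1.
(Exp terms are combined using exp(i*s)*conj(exp(i*t)) = exp(i*(s-t)), and sums of them are collapsed using the identity that for every m > 1 the m distinct m-th roots of unity sum to 0, e.g. 1 + exp(2*I*pi/3) + exp(-2*I*pi/3) = 0.)
A character is irreducible iff <chi, chi> = 1, so this representation is irreducible.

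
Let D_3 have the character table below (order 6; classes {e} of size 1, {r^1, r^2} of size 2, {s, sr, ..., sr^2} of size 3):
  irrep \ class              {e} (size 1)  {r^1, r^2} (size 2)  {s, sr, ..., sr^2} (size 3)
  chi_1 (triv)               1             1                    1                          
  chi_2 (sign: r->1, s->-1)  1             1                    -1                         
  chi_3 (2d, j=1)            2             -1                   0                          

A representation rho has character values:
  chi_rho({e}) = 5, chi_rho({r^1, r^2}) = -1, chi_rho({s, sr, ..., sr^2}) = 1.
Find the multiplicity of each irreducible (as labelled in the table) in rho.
Multiplicities: chi_1: 1, chi_2: 0, chi_3: 2.

Use <chi_rho, chi> = (1/|G|) sum_C |C| * chi_rho(C) * conj(chi(C)) with |G| = 6 for each irreducible chi in the table:
  <chi_rho, chi_1> = (1/6)[1*(5)*conj(1) + 2*(-1)*conj(1) + 3*(1)*conj(1)]
      = (1/6)[(5) + (-2) + (3)] = 6/6 = 1
  <chi_rho, chi_2> = (1/6)[1*(5)*conj(1) + 2*(-1)*conj(1) + 3*(1)*conj(-1)]
      = (1/6)[(5) + (-2) + (-3)] = 0/6 = 0
  <chi_rho, chi_3> = (1/6)[1*(5)*conj(2) + 2*(-1)*conj(-1) + 3*(1)*conj(0)]
      = (1/6)[(10) + (2) + (0)] = 12/6 = 2
Dimension check: dim(rho) = sum (mult * dim) = 1*1 + 0*1 + 2*2 = 5 = chi_rho(e) = 5.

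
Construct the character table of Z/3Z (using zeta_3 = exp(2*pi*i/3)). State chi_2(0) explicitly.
Character table of Z/3Z (irreps indexed chi_0,...,chi_2 with chi_k(m) = zeta_3^(k*m), zeta_3 = exp(2*pi*i/3)):
  irrep \ class  {0} (size 1)  {1} (size 1)    {2} (size 1)  
  chi_0          1             1               1             
  chi_1          1             exp(2*I*pi/3)   exp(-2*I*pi/3)
  chi_2          1             exp(-2*I*pi/3)  exp(2*I*pi/3) 

Spot check: chi_2(0) = zeta_3^(2*0) = zeta_3^0 = 1.

Z/3Z is abelian, so all 3 irreducible complex representations are 1-dimensional. They are given by chi_k(m) = zeta_3^(k*m) for k = 0,...,2. Row orthogonality: sum_m chi_k(m) conj(chi_l(m)) = 3 * [k = l].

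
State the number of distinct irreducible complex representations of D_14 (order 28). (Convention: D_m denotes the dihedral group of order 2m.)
10

Details: The number of irreducible complex representations of a finite group equals its number of conjugacy classes. D_14 has 10 conjugacy classes (n/2 + 3 for n even), so D_14 (order 28) has exactly 10 irreducible complex representations.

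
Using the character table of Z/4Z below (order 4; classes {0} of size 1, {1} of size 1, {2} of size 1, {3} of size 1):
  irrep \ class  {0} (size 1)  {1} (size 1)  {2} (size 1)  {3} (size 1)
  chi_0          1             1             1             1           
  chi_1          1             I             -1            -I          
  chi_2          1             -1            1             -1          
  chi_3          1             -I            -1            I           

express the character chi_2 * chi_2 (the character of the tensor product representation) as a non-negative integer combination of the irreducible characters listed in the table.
chi_2 tensor chi_2 = chi_0 (all other irreducibles have multiplicity 0).

Details: The character of a tensor product is the pointwise product (chi_2 * chi_2)(C) = chi_2(C) * chi_2(C):
  {0}: (1)*(1), {1}: (-1)*(-1), {2}: (1)*(1), {3}: (-1)*(-1)
so (chi_2 * chi_2) takes values
  {0} -> 1, {1} -> 1, {2} -> 1, {3} -> 1.
Now take the inner product of this character with each irreducible chi from the table, <chi_2*chi_2, chi> = (1/4) sum_C |C| (chi_2*chi_2)(C) conj(chi(C)):
  <chi_2*chi_2, chi_0> = (1/4)[1*(1)*conj(1) + 1*(1)*conj(1) + 1*(1)*conj(1) + 1*(1)*conj(1)]
      = (1/4)[(1) + (1) + (1) + (1)] = 4/4 = 1
  <chi_2*chi_2, chi_1> = (1/4)[1*(1)*conj(1) + 1*(1)*conj(I) + 1*(1)*conj(-1) + 1*(1)*conj(-I)]
      = (1/4)[(1) + (-I) + (-1) + (I)] = 0/4 = 0
  <chi_2*chi_2, chi_2> = (1/4)[1*(1)*conj(1) + 1*(1)*conj(-1) + 1*(1)*conj(1) + 1*(1)*conj(-1)]
      = (1/4)[(1) + (-1) + (1) + (-1)] = 0/4 = 0
  <chi_2*chi_2, chi_3> = (1/4)[1*(1)*conj(1) + 1*(1)*conj(-I) + 1*(1)*conj(-1) + 1*(1)*conj(I)]
      = (1/4)[(1) + (I) + (-1) + (-I)] = 0/4 = 0
(Exp terms are combined using exp(i*s)*conj(exp(i*t)) = exp(i*(s-t)), and sums of them are collapsed using the identity that for every m > 1 the m distinct m-th roots of unity sum to 0, e.g. 1 + exp(2*I*pi/3) + exp(-2*I*pi/3) = 0.)
Hence the multiplicities are chi_0: 1. Dimension check: dim(chi_2)*dim(chi_2) = 1*1 = 1 and sum (mult * dim) = 1*1 = 1.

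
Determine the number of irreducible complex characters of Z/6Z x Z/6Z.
36

Argument: The number of irreducible complex representations of a finite group equals its number of conjugacy classes. Z/6Z x Z/6Z is abelian of order 36, so every element is its own conjugacy class: 36 classes, so Z/6Z x Z/6Z (order 36) has exactly 36 irreducible complex representations.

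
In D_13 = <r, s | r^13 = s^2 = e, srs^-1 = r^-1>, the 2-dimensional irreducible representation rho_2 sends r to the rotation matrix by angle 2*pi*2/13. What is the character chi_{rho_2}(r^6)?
chi_{rho_2}(r^6) = 2*cos(2*pi*2*6/13) = 2*cos(2*pi/13)

Reasoning: rho_2(r^6) is rotation by angle 2*pi*2*6/13, whose trace is 2*cos(2*pi*2*6/13) = 2*cos(2*pi/13).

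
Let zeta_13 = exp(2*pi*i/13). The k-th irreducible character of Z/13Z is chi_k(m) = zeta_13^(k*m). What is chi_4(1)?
chi_4(1) = zeta_13^4 = exp(8*I*pi/13)

Derivation: chi_4(1) = zeta_13^(4*1) = zeta_13^4. Since zeta_13^13 = 1, this equals zeta_13^4 = exp(2*pi*i*4/13) = exp(8*I*pi/13).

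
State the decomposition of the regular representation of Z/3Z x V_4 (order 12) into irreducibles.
Each irreducible V_i of dimension d_i appears with multiplicity d_i, i.e. rho_reg = (direct sum over all irreducibles V_i) d_i V_i. The irreducible dimensions for Z/3Z x V_4 are 1, 1, 1, 1, 1, 1, 1, 1, 1, 1, 1, 1: 12 irreducibles of dimension 1, each with multiplicity 1. Total dimension 12*1*1 = 12 = |G|.

Why: General theorem: in the regular representation of a finite group G, each irreducible appears with multiplicity equal to its dimension. Check: dim(rho_reg) = sum d_i^2 = 1 + 1 + 1 + 1 + 1 + 1 + 1 + 1 + 1 + 1 + 1 + 1 = 12 = |G|.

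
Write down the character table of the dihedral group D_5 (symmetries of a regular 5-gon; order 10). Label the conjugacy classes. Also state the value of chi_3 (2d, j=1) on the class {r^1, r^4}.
Conjugacy classes: {e} of size 1, {r^1, r^4} of size 2, {r^2, r^3} of size 2, {s, sr, ..., sr^4} of size 5.
Character table:
  irrep \ class              {e} (size 1)  {r^1, r^4} (size 2)  {r^2, r^3} (size 2)  {s, sr, ..., sr^4} (size 5)
  chi_1 (triv)               1             1                    1                    1                          
  chi_2 (sign: r->1, s->-1)  1             1                    1                    -1                         
  chi_3 (2d, j=1)            2             -1/2 + sqrt(5)/2     -sqrt(5)/2 - 1/2     0                          
  chi_4 (2d, j=2)            2             -sqrt(5)/2 - 1/2     -1/2 + sqrt(5)/2     0                          

Spot check: chi_3 (2d, j=1) on {r^1, r^4} = -1/2 + sqrt(5)/2.

Details: D_5 has order 2*5 = 10 with 4 conjugacy classes, hence 4 irreducibles. Sum of squared dims 1 + 1 + 4 + 4 = 10 = |G|. Linear characters come from the abelianisation; the 2-dimensional irreps have character r^k -> 2*cos(2*pi*j*k/5), reflections -> 0.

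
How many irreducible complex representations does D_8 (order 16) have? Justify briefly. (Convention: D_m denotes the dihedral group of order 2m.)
7

Why: The number of irreducible complex representations of a finite group equals its number of conjugacy classes. D_8 has 7 conjugacy classes (n/2 + 3 for n even), so D_8 (order 16) has exactly 7 irreducible complex representations.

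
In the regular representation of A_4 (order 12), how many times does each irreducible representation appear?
Each irreducible V_i of dimension d_i appears with multiplicity d_i, i.e. rho_reg = (direct sum over all irreducibles V_i) d_i V_i. The irreducible dimensions for A_4 are 1, 1, 1, 3: 3 irreducibles of dimension 1, each with multiplicity 1; 1 irreducible of dimension 3, with multiplicity 3. Total dimension 3*1*1 + 1*3*3 = 12 = |G|.

Why: General theorem: in the regular representation of a finite group G, each irreducible appears with multiplicity equal to its dimension. Check: dim(rho_reg) = sum d_i^2 = 1 + 1 + 1 + 9 = 12 = |G|.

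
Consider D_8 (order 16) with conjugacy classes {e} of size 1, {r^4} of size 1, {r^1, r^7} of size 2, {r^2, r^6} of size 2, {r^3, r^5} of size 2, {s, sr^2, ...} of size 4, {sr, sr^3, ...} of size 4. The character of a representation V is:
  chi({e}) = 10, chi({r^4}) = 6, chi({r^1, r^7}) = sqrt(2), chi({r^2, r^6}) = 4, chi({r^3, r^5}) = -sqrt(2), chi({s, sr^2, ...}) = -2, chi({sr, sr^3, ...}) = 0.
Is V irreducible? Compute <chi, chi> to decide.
Not irreducible (reducible): <chi, chi> = 12 > 1.

Justification: <chi, chi> = (1/|G|) sum_C |C| * |chi(C)|^2 = (1/16)[1*|10|^2 + 1*|6|^2 + 2*|sqrt(2)|^2 + 2*|4|^2 + 2*|-sqrt(2)|^2 + 4*|-2|^2 + 4*|0|^2]
  = (1/16)[(100) + (36) + (4) + (32) + (4) + (16) + (0)] = 192/16 = 12.
A character is irreducible iff <chi, chi> = 1, so this representation is reducible.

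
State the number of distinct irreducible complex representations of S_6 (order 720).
11

Details: The number of irreducible complex representations of a finite group equals its number of conjugacy classes. Conjugacy classes in S_6 correspond to cycle types, i.e. partitions of 6; there are p(6) = 11 of them, so S_6 (order 720) has exactly 11 irreducible complex representations.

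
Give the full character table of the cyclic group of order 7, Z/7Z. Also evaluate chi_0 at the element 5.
Character table of Z/7Z (irreps indexed chi_0,...,chi_6 with chi_k(m) = zeta_7^(k*m), zeta_7 = exp(2*pi*i/7)):
  irrep \ class  {0} (size 1)  {1} (size 1)    {2} (size 1)    {3} (size 1)    {4} (size 1)    {5} (size 1)    {6} (size 1)  
  chi_0          1             1               1               1               1               1               1             
  chi_1          1             exp(2*I*pi/7)   exp(4*I*pi/7)   exp(6*I*pi/7)   exp(-6*I*pi/7)  exp(-4*I*pi/7)  exp(-2*I*pi/7)
  chi_2          1             exp(4*I*pi/7)   exp(-6*I*pi/7)  exp(-2*I*pi/7)  exp(2*I*pi/7)   exp(6*I*pi/7)   exp(-4*I*pi/7)
  chi_3          1             exp(6*I*pi/7)   exp(-2*I*pi/7)  exp(4*I*pi/7)   exp(-4*I*pi/7)  exp(2*I*pi/7)   exp(-6*I*pi/7)
  chi_4          1             exp(-6*I*pi/7)  exp(2*I*pi/7)   exp(-4*I*pi/7)  exp(4*I*pi/7)   exp(-2*I*pi/7)  exp(6*I*pi/7) 
  chi_5          1             exp(-4*I*pi/7)  exp(6*I*pi/7)   exp(2*I*pi/7)   exp(-2*I*pi/7)  exp(-6*I*pi/7)  exp(4*I*pi/7) 
  chi_6          1             exp(-2*I*pi/7)  exp(-4*I*pi/7)  exp(-6*I*pi/7)  exp(6*I*pi/7)   exp(4*I*pi/7)   exp(2*I*pi/7) 

Spot check: chi_0(5) = zeta_7^(0*5) = zeta_7^0 = 1.

Proof sketch: Z/7Z is abelian, so all 7 irreducible complex representations are 1-dimensional. They are given by chi_k(m) = zeta_7^(k*m) for k = 0,...,6. Row orthogonality: sum_m chi_k(m) conj(chi_l(m)) = 7 * [k = l].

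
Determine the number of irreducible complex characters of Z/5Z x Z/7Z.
35

Proof sketch: The number of irreducible complex representations of a finite group equals its number of conjugacy classes. Z/5Z x Z/7Z is abelian of order 35, so every element is its own conjugacy class: 35 classes, so Z/5Z x Z/7Z (order 35) has exactly 35 irreducible complex representations.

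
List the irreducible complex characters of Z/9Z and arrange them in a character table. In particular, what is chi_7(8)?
Character table of Z/9Z (irreps indexed chi_0,...,chi_8 with chi_k(m) = zeta_9^(k*m), zeta_9 = exp(2*pi*i/9)):
  irrep \ class  {0} (size 1)  {1} (size 1)    {2} (size 1)    {3} (size 1)    {4} (size 1)    {5} (size 1)    {6} (size 1)    {7} (size 1)    {8} (size 1)  
  chi_0          1             1               1               1               1               1               1               1               1             
  chi_1          1             exp(2*I*pi/9)   exp(4*I*pi/9)   exp(2*I*pi/3)   exp(8*I*pi/9)   exp(-8*I*pi/9)  exp(-2*I*pi/3)  exp(-4*I*pi/9)  exp(-2*I*pi/9)
  chi_2          1             exp(4*I*pi/9)   exp(8*I*pi/9)   exp(-2*I*pi/3)  exp(-2*I*pi/9)  exp(2*I*pi/9)   exp(2*I*pi/3)   exp(-8*I*pi/9)  exp(-4*I*pi/9)
  chi_3          1             exp(2*I*pi/3)   exp(-2*I*pi/3)  1               exp(2*I*pi/3)   exp(-2*I*pi/3)  1               exp(2*I*pi/3)   exp(-2*I*pi/3)
  chi_4          1             exp(8*I*pi/9)   exp(-2*I*pi/9)  exp(2*I*pi/3)   exp(-4*I*pi/9)  exp(4*I*pi/9)   exp(-2*I*pi/3)  exp(2*I*pi/9)   exp(-8*I*pi/9)
  chi_5          1             exp(-8*I*pi/9)  exp(2*I*pi/9)   exp(-2*I*pi/3)  exp(4*I*pi/9)   exp(-4*I*pi/9)  exp(2*I*pi/3)   exp(-2*I*pi/9)  exp(8*I*pi/9) 
  chi_6          1             exp(-2*I*pi/3)  exp(2*I*pi/3)   1               exp(-2*I*pi/3)  exp(2*I*pi/3)   1               exp(-2*I*pi/3)  exp(2*I*pi/3) 
  chi_7          1             exp(-4*I*pi/9)  exp(-8*I*pi/9)  exp(2*I*pi/3)   exp(2*I*pi/9)   exp(-2*I*pi/9)  exp(-2*I*pi/3)  exp(8*I*pi/9)   exp(4*I*pi/9) 
  chi_8          1             exp(-2*I*pi/9)  exp(-4*I*pi/9)  exp(-2*I*pi/3)  exp(-8*I*pi/9)  exp(8*I*pi/9)   exp(2*I*pi/3)   exp(4*I*pi/9)   exp(2*I*pi/9) 

Spot check: chi_7(8) = zeta_9^(7*8) = zeta_9^56 = exp(4*I*pi/9).

Reasoning: Z/9Z is abelian, so all 9 irreducible complex representations are 1-dimensional. They are given by chi_k(m) = zeta_9^(k*m) for k = 0,...,8. Row orthogonality: sum_m chi_k(m) conj(chi_l(m)) = 9 * [k = l].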